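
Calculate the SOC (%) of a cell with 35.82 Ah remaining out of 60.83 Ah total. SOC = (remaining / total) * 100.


SOC% = 35.82 / 60.83 * 100 = 58.89%

58.89%


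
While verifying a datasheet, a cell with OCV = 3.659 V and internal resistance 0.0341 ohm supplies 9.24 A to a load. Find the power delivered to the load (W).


Step 1: V_terminal = OCV - I*R = 3.659 - 9.24 * 0.0341 = 3.3439 V
Step 2: P_out = V_terminal * I = 3.3439 * 9.24 = 30.90 W

30.90 W


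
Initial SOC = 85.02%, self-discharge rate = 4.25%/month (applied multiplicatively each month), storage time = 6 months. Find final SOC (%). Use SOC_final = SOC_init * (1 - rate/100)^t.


decay = (1 - 4.25/100)^6 = 0.77061
SOC_final = 85.02 * 0.77061 = 65.52%

65.52%


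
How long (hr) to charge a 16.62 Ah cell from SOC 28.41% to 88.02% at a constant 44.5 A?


delta_Ah = 16.62 * (88.02 - 28.41) / 100 = 9.9072 Ah
t = delta_Ah / I = 9.9072 / 44.5 = 0.2226 hr

0.2226 hr


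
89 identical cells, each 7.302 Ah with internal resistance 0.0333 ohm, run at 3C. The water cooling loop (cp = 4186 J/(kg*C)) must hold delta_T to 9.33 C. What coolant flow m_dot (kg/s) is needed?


Step 1: I = 3 * 7.302 = 21.906 A
Step 2: Q_cell = I^2 * R = 21.906^2 * 0.0333 = 15.98 W
Step 3: Q_total = 89 * 15.98 = 1422.2 W
Step 4: m_dot = Q_total / (cp * dT) = 1422.2 / (4186 * 9.33) = 0.03641 kg/s

0.03641 kg/s


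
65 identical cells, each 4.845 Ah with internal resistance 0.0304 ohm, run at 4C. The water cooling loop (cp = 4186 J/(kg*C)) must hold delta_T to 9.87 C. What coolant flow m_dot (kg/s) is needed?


Step 1: I = 4 * 4.845 = 19.38 A
Step 2: Q_cell = I^2 * R = 19.38^2 * 0.0304 = 11.418 W
Step 3: Q_total = 65 * 11.418 = 742.17 W
Step 4: m_dot = Q_total / (cp * dT) = 742.17 / (4186 * 9.87) = 0.01796 kg/s

0.01796 kg/s


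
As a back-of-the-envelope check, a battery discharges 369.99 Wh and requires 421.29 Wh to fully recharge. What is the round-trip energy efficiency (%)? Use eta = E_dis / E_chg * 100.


eta_e = E_dis / E_chg * 100 = 369.99 / 421.29 * 100 = 87.82%

87.82%


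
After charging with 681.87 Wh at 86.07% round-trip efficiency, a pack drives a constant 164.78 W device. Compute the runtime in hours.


Step 1: E_discharge = eta/100 * E_charge = 86.07/100 * 681.87 = 586.89 Wh
Step 2: t = E_discharge / P = 586.89 / 164.78 = 3.562 hr

3.562 hr


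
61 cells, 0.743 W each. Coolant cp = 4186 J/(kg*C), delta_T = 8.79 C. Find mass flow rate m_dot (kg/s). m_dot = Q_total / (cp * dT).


Q_total = 61 * 0.743 = 45.323 W
m_dot = Q_total / (cp * dT) = 45.323 / (4186 * 8.79) = 0.001232 kg/s

0.001232 kg/s


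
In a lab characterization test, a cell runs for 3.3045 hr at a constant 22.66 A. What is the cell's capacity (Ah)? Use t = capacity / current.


C = I * t = 22.66 * 3.3045 = 74.88 Ah

74.88 Ah


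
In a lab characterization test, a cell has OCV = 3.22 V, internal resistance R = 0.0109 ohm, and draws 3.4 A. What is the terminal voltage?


IR drop = 3.4 * 0.0109 = 0.03706 V
V = 3.22 - 0.03706 = 3.183 V

3.183 V


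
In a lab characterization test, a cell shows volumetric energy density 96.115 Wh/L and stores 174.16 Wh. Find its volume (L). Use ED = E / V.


V = E / ED = 174.16 / 96.115 = 1.812 L

1.812 L


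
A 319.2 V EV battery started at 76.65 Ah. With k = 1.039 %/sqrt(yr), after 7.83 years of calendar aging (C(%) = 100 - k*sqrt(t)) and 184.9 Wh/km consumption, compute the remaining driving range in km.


Step 1: capacity retention = 100 - 1.039 * sqrt(7.83) = 100 - 1.039 * 2.7982 = 97.093%
Step 2: C_now = 76.65 * 97.093/100 = 74.422 Ah
Step 3: E_pack = V * C_now = 319.2 * 74.422 = 23756 Wh
Step 4: range = E_pack / consumption = 23756 / 184.9 = 128.5 km

128.5 km


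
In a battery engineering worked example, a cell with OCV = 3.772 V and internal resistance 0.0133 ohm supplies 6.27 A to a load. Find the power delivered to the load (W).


Step 1: V_terminal = OCV - I*R = 3.772 - 6.27 * 0.0133 = 3.6886 V
Step 2: P_out = V_terminal * I = 3.6886 * 6.27 = 23.13 W

23.13 W


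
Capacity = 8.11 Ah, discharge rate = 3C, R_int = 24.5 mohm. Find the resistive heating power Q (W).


Convert: R = 24.5 mohm = 0.0245 ohm
Step 1: I = C_rate * capacity = 3 * 8.11 = 24.33 A
Step 2: Q = I^2 * R = 24.33^2 * 0.0245 = 591.95 * 0.0245 = 14.50 W

14.50 W


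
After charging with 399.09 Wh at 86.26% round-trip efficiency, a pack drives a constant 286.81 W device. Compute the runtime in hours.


Step 1: E_discharge = eta/100 * E_charge = 86.26/100 * 399.09 = 344.26 Wh
Step 2: t = E_discharge / P = 344.26 / 286.81 = 1.200 hr

1.200 hr


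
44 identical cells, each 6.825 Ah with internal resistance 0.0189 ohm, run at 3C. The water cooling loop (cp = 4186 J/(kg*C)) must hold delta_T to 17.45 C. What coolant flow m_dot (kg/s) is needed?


Step 1: I = 3 * 6.825 = 20.475 A
Step 2: Q_cell = I^2 * R = 20.475^2 * 0.0189 = 7.9234 W
Step 3: Q_total = 44 * 7.9234 = 348.63 W
Step 4: m_dot = Q_total / (cp * dT) = 348.63 / (4186 * 17.45) = 0.004773 kg/s

0.004773 kg/s


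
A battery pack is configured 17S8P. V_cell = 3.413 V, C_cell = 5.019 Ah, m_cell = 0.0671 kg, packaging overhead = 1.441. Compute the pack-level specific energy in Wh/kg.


Step 1: V_pack = 17 * 3.413 = 58.021 V
Step 2: C_pack = 8 * 5.019 = 40.152 Ah
Step 3: E_pack = V_pack * C_pack = 58.021 * 40.152 = 2329.7 Wh
Step 4: m_pack = 17 * 8 * 0.0671 * 1.441 = 13.15 kg
Step 5: ED = E_pack / m_pack = 2329.7 / 13.15 = 177.2 Wh/kg

177.2 Wh/kg


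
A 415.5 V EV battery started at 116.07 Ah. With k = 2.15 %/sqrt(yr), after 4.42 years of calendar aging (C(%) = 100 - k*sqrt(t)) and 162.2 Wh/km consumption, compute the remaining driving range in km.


Step 1: capacity retention = 100 - 2.15 * sqrt(4.42) = 100 - 2.15 * 2.1024 = 95.48%
Step 2: C_now = 116.07 * 95.48/100 = 110.82 Ah
Step 3: E_pack = V * C_now = 415.5 * 110.82 = 46046 Wh
Step 4: range = E_pack / consumption = 46046 / 162.2 = 283.9 km

283.9 km


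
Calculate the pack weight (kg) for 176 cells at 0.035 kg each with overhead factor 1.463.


m_pack = n * m_cell * overhead = 176 * 0.035 * 1.463 = 9.012 kg

9.012 kg


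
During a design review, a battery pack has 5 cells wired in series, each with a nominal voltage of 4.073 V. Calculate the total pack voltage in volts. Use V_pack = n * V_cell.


V_pack = n * V_cell = 5 * 4.073 = 20.365 V

20.365 V


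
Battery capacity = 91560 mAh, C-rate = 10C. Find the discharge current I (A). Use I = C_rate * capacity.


Convert: capacity = 91560 mAh = 91.56 Ah
At 10C: I = 10 * 91.56 Ah = 915.6 A

915.6 A


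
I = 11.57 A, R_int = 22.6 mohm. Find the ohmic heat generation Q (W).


Convert: R = 22.6 mohm = 0.0226 ohm
I^2 = 133.86
Q = 133.86 * 0.0226 = 3.025 W

3.025 W


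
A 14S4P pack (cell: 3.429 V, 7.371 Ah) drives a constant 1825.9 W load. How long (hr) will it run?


Step 1: E_pack = Ns * V_cell * Np * C_cell = 14 * 3.429 * 4 * 7.371 = 1415.4 Wh
Step 2: t = E_pack / P = 1415.4 / 1825.9 = 0.7752 hr

0.7752 hr


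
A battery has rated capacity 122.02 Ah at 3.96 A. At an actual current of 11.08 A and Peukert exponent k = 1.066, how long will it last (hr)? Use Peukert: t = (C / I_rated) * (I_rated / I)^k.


Step 1: t_rated = C / I_rated = 122.02 / 3.96 = 30.813 hr
Step 2: ratio = 3.96 / 11.08 = 0.3574
Step 3: ratio^k = 0.3574^1.066 = 0.33394
Step 4: t = t_rated * ratio^k = 30.813 * 0.33394 = 10.29 hr

10.29 hr


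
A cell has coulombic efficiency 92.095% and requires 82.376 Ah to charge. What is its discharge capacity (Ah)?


Q_dis = eta/100 * Q_chg = 92.095/100 * 82.376 = 75.86 Ah

75.86 Ah


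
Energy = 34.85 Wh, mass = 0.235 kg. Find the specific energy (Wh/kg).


ED = E / m = 34.85 / 0.235 = 148.3 Wh/kg

148.3 Wh/kg


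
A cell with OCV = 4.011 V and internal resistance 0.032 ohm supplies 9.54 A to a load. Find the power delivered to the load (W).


Step 1: V_terminal = OCV - I*R = 4.011 - 9.54 * 0.032 = 3.7057 V
Step 2: P_out = V_terminal * I = 3.7057 * 9.54 = 35.35 W

35.35 W


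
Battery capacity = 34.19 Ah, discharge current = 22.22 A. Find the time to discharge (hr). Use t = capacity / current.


Runtime = 34.19 Ah / 22.22 A = 1.539 hr

1.539 hr


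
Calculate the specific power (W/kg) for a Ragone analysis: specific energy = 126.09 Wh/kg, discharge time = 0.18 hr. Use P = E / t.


Specific power = 126.09 Wh/kg / 0.18 hr = 700.5 W/kg

700.5 W/kg


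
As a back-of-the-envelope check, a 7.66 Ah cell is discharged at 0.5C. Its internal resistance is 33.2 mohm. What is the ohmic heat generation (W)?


Convert: R = 33.2 mohm = 0.0332 ohm
Step 1: I = C_rate * capacity = 0.5 * 7.66 = 3.83 A
Step 2: Q = I^2 * R = 3.83^2 * 0.0332 = 14.669 * 0.0332 = 0.4870 W

0.4870 W


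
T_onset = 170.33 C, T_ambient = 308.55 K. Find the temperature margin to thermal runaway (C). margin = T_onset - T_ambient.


Convert: T_ambient = 308.55 K = 35.4 C
margin = 170.33 - 35.4 = 134.93 C

134.93 C


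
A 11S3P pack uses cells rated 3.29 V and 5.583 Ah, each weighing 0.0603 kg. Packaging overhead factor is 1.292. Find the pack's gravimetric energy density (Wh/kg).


Step 1: V_pack = 11 * 3.29 = 36.19 V
Step 2: C_pack = 3 * 5.583 = 16.749 Ah
Step 3: E_pack = V_pack * C_pack = 36.19 * 16.749 = 606.15 Wh
Step 4: m_pack = 11 * 3 * 0.0603 * 1.292 = 2.571 kg
Step 5: ED = E_pack / m_pack = 606.15 / 2.571 = 235.8 Wh/kg

235.8 Wh/kg


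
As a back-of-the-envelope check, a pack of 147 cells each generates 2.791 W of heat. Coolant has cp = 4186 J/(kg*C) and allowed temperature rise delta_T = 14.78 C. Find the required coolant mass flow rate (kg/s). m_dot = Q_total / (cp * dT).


Q_total = 147 * 2.791 = 410.28 W
m_dot = Q_total / (cp * dT) = 410.28 / (4186 * 14.78) = 0.006631 kg/s

0.006631 kg/s


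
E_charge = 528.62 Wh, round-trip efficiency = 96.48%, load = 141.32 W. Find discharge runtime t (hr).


Step 1: E_discharge = eta/100 * E_charge = 96.48/100 * 528.62 = 510.01 Wh
Step 2: t = E_discharge / P = 510.01 / 141.32 = 3.609 hr

3.609 hr


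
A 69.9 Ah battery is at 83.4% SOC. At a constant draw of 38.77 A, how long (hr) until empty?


Step 1: remaining = SOC/100 * C_total = 83.4/100 * 69.9 = 58.297 Ah
Step 2: t = remaining / I = 58.297 / 38.77 = 1.504 hr

1.504 hr


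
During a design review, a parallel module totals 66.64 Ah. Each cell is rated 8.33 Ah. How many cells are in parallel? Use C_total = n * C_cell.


n = C_total / C_cell = 66.64 / 8.33 = 8

8


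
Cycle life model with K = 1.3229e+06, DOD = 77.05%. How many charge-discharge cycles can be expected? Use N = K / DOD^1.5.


DOD^1.5 = 676.33
N = K / DOD^1.5 = 1.3229e+06 / 676.33 = 1956

1956 cycles


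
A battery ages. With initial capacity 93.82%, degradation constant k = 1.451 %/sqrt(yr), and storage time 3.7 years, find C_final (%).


Step 1: sqrt(3.7 yr) = 1.9235
Step 2: drop = 1.451 * 1.9235 = 2.791
Step 3: C_final = 93.82 - 2.791 = 91.03%

91.03%


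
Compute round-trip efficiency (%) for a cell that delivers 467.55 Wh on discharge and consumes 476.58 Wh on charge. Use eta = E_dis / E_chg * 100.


Round-trip efficiency = 467.55/476.58 * 100% = 98.11%

98.11%


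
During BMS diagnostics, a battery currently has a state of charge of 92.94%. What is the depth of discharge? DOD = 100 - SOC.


Complement of SOC: DOD = 100% - 92.94% = 7.06%

7.06%


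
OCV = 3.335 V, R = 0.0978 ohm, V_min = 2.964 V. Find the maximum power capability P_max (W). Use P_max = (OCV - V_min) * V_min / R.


P_max = (OCV - V_min) * V_min / R = (3.335 - 2.964) * 2.964 / 0.0978 = 0.371 * 2.964 / 0.0978 = 11.24 W

11.24 W


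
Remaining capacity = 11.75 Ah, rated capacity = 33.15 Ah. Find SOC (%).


SOC% = 11.75 / 33.15 * 100 = 35.44%

35.44%


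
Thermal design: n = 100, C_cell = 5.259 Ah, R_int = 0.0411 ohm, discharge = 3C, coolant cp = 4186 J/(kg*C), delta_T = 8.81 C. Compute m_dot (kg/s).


Step 1: I = 3 * 5.259 = 15.777 A
Step 2: Q_cell = I^2 * R = 15.777^2 * 0.0411 = 10.23 W
Step 3: Q_total = 100 * 10.23 = 1023 W
Step 4: m_dot = Q_total / (cp * dT) = 1023 / (4186 * 8.81) = 0.02774 kg/s

0.02774 kg/s


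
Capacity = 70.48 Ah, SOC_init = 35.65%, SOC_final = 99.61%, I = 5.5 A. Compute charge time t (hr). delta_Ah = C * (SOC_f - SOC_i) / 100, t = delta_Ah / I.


delta_Ah = 70.48 * (99.61 - 35.65) / 100 = 45.079 Ah
t = delta_Ah / I = 45.079 / 5.5 = 8.196 hr

8.196 hr


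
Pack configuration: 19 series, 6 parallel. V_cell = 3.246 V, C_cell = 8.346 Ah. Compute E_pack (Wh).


E = Ns * Vcell * Np * Ccell = 19 * 3.246 * 6 * 8.346 = 3088 Wh

3088 Wh


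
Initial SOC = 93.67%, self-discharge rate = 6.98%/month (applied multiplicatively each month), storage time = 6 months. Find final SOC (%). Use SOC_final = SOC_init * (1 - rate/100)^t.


Monthly retention factor = 1 - 6.98/100 = 0.9302
Over 6 months: factor^6 = 0.64783
SOC_final = 93.67 * 0.64783 = 60.68%

60.68%


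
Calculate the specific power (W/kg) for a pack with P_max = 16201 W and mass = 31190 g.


Convert: m = 31190 g = 31.19 kg
SP = P / m = 16201 / 31.19 = 519.4 W/kg

519.4 W/kg


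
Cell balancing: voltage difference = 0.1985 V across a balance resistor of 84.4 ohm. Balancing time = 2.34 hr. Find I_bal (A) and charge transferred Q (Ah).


I_bal = dV / R = 0.1985 / 84.4 = 0.0023519 A
Q = I_bal * t = 0.0023519 * 2.34 = 0.005503 Ah

I=0.0023519 A, Q=0.005503 Ah


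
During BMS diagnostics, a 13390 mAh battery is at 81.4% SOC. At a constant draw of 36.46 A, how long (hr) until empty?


Convert: C_total = 13390 mAh = 13.39 Ah
Step 1: remaining = SOC/100 * C_total = 81.4/100 * 13.39 = 10.899 Ah
Step 2: t = remaining / I = 10.899 / 36.46 = 0.2989 hr

0.2989 hr


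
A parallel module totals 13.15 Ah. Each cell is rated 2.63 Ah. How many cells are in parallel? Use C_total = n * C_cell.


n = C_total / C_cell = 13.15 / 2.63 = 5

5


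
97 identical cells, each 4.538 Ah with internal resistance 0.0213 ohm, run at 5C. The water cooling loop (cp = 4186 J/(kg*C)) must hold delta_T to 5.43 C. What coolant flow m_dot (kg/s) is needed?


Step 1: I = 5 * 4.538 = 22.69 A
Step 2: Q_cell = I^2 * R = 22.69^2 * 0.0213 = 10.966 W
Step 3: Q_total = 97 * 10.966 = 1063.7 W
Step 4: m_dot = Q_total / (cp * dT) = 1063.7 / (4186 * 5.43) = 0.04680 kg/s

0.04680 kg/s


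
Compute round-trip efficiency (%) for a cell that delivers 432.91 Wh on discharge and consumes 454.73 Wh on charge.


eta_e = E_dis / E_chg * 100 = 432.91 / 454.73 * 100 = 95.20%

95.20%


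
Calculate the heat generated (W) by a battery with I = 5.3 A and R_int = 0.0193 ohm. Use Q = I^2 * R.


I^2 = 28.09
Q = 28.09 * 0.0193 = 0.5421 W

0.5421 W


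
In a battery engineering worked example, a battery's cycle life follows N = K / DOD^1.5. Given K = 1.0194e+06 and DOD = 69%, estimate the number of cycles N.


DOD^1.5 = 573.16
N = K / DOD^1.5 = 1.0194e+06 / 573.16 = 1779

1779 cycles


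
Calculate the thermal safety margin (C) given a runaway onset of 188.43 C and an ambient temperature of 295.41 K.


Convert: T_ambient = 295.41 K = 22.26 C
margin = 188.43 - 22.26 = 166.17 C

166.17 C


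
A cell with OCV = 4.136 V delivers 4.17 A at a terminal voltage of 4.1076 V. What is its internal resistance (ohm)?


R = (OCV - V) / I = (4.136 - 4.1076) / 4.17 = 0.006811 ohm

0.006811 ohm


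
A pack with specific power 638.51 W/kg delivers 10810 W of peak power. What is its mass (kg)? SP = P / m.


m = P / SP = 10810 / 638.51 = 16.93 kg

16.93 kg


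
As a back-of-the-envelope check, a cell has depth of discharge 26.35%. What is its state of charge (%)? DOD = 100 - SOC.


SOC = 100 - DOD = 100 - 26.35 = 73.65%

73.65%


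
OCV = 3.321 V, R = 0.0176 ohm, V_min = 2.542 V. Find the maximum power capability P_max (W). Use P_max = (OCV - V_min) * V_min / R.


P_max = (OCV - V_min) * V_min / R = (3.321 - 2.542) * 2.542 / 0.0176 = 0.779 * 2.542 / 0.0176 = 112.5 W

112.5 W


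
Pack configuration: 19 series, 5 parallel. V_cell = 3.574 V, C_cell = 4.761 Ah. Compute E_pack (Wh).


V_pack = 19 * 3.574 = 67.906 V
C_pack = 5 * 4.761 = 23.805 Ah
E = V_pack * C_pack = 67.906 * 23.805 = 1617 Wh

1617 Wh


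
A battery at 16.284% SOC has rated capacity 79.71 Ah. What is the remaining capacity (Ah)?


remaining = SOC / 100 * total = 16.284 / 100 * 79.71 = 12.98 Ah

12.98 Ah


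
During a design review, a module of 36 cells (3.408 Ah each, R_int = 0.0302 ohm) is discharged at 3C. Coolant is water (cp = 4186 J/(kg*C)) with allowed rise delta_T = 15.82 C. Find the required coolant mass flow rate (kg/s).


Step 1: I = 3 * 3.408 = 10.224 A
Step 2: Q_cell = I^2 * R = 10.224^2 * 0.0302 = 3.1568 W
Step 3: Q_total = 36 * 3.1568 = 113.64 W
Step 4: m_dot = Q_total / (cp * dT) = 113.64 / (4186 * 15.82) = 0.001716 kg/s

0.001716 kg/s


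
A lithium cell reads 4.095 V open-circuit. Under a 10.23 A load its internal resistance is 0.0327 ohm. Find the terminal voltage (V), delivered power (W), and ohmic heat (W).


Step 1: V_terminal = OCV - I*R = 4.095 - 10.23 * 0.0327 = 3.7605 V
Step 2: P_out = V_terminal * I = 3.7605 * 10.23 = 38.47 W
Step 3: Q = I^2 * R = 10.23^2 * 0.0327 = 3.422 W

V=3.7605 V, P=38.47 W, Q=3.422 W


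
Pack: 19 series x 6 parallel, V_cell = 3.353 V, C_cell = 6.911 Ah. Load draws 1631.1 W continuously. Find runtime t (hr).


Step 1: E_pack = Ns * V_cell * Np * C_cell = 19 * 3.353 * 6 * 6.911 = 2641.7 Wh
Step 2: t = E_pack / P = 2641.7 / 1631.1 = 1.620 hr

1.620 hr


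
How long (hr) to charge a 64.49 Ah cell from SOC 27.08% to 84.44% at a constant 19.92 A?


delta_Ah = 64.49 * (84.44 - 27.08) / 100 = 36.991 Ah
t = delta_Ah / I = 36.991 / 19.92 = 1.857 hr

1.857 hr


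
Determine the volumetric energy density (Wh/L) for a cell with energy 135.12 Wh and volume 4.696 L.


ED = E / V = 135.12 / 4.696 = 28.77 Wh/L

28.77 Wh/L


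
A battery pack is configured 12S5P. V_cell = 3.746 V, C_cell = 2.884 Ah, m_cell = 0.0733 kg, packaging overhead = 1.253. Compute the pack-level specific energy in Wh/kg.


Step 1: V_pack = 12 * 3.746 = 44.952 V
Step 2: C_pack = 5 * 2.884 = 14.42 Ah
Step 3: E_pack = V_pack * C_pack = 44.952 * 14.42 = 648.21 Wh
Step 4: m_pack = 12 * 5 * 0.0733 * 1.253 = 5.5107 kg
Step 5: ED = E_pack / m_pack = 648.21 / 5.5107 = 117.6 Wh/kg

117.6 Wh/kg


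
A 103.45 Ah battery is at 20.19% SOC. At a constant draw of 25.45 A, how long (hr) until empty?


Step 1: remaining = SOC/100 * C_total = 20.19/100 * 103.45 = 20.887 Ah
Step 2: t = remaining / I = 20.887 / 25.45 = 0.8207 hr

0.8207 hr


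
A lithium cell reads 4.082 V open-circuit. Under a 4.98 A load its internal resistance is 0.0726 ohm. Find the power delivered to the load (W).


Step 1: V_terminal = OCV - I*R = 4.082 - 4.98 * 0.0726 = 3.7205 V
Step 2: P_out = V_terminal * I = 3.7205 * 4.98 = 18.53 W

18.53 W


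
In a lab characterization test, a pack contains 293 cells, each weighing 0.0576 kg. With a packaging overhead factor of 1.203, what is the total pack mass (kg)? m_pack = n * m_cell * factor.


Cell mass sum = 293 * 0.0576 = 16.877 kg
With overhead 1.203: m_pack = 16.877 * 1.203 = 20.30 kg

20.30 kg


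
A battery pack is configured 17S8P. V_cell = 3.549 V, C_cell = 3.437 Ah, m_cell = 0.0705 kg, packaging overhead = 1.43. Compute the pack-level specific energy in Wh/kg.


Step 1: V_pack = 17 * 3.549 = 60.333 V
Step 2: C_pack = 8 * 3.437 = 27.496 Ah
Step 3: E_pack = V_pack * C_pack = 60.333 * 27.496 = 1658.9 Wh
Step 4: m_pack = 17 * 8 * 0.0705 * 1.43 = 13.711 kg
Step 5: ED = E_pack / m_pack = 1658.9 / 13.711 = 121.0 Wh/kg

121.0 Wh/kg


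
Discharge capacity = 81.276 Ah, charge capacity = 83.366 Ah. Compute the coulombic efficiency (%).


Coulombic efficiency = 81.276/83.366 * 100% = 97.49%

97.49%


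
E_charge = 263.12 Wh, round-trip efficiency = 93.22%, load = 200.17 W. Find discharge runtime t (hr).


Step 1: E_discharge = eta/100 * E_charge = 93.22/100 * 263.12 = 245.28 Wh
Step 2: t = E_discharge / P = 245.28 / 200.17 = 1.225 hr

1.225 hr


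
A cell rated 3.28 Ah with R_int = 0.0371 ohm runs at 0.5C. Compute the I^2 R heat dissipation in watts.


Step 1: I = C_rate * capacity = 0.5 * 3.28 = 1.64 A
Step 2: Q = I^2 * R = 1.64^2 * 0.0371 = 2.6896 * 0.0371 = 0.09978 W

0.09978 W


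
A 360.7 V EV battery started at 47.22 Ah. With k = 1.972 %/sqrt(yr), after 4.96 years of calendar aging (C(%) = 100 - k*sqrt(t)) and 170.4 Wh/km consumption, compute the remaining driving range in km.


Step 1: capacity retention = 100 - 1.972 * sqrt(4.96) = 100 - 1.972 * 2.2271 = 95.608%
Step 2: C_now = 47.22 * 95.608/100 = 45.146 Ah
Step 3: E_pack = V * C_now = 360.7 * 45.146 = 16284 Wh
Step 4: range = E_pack / consumption = 16284 / 170.4 = 95.56 km

95.56 km


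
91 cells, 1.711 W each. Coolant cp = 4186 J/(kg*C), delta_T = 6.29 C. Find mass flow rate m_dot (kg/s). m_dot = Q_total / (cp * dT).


Q_total = 91 * 1.711 = 155.7 W
m_dot = Q_total / (cp * dT) = 155.7 / (4186 * 6.29) = 0.005913 kg/s

0.005913 kg/s


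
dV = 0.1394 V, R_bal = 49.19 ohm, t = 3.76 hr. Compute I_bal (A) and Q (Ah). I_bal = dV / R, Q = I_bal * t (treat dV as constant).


First, Ohm's law: I_bal = 0.1394 V / 49.19 ohm = 0.0028339 A
Then Q = I * t = 0.0028339 A * 3.76 hr = 0.01066 Ah

I=0.0028339 A, Q=0.01066 Ah


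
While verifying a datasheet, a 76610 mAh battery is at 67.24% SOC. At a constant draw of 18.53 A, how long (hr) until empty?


Convert: C_total = 76610 mAh = 76.61 Ah
Step 1: remaining = SOC/100 * C_total = 67.24/100 * 76.61 = 51.513 Ah
Step 2: t = remaining / I = 51.513 / 18.53 = 2.780 hr

2.780 hr


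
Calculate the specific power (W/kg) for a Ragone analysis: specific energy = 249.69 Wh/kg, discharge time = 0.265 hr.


Specific power = 249.69 Wh/kg / 0.265 hr = 942.2 W/kg

942.2 W/kg


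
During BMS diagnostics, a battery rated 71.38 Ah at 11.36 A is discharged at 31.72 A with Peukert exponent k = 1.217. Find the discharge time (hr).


Step 1: t_rated = C / I_rated = 71.38 / 11.36 = 6.2835 hr
Step 2: ratio = 11.36 / 31.72 = 0.35813
Step 3: ratio^k = 0.35813^1.217 = 0.28659
Step 4: t = t_rated * ratio^k = 6.2835 * 0.28659 = 1.801 hr

1.801 hr


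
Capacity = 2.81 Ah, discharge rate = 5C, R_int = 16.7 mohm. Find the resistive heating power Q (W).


Convert: R = 16.7 mohm = 0.0167 ohm
Step 1: I = C_rate * capacity = 5 * 2.81 = 14.05 A
Step 2: Q = I^2 * R = 14.05^2 * 0.0167 = 197.4 * 0.0167 = 3.297 W

3.297 W


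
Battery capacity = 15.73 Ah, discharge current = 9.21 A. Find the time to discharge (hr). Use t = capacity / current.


t = capacity / current = 15.73 / 9.21 = 1.708 hr

1.708 hr


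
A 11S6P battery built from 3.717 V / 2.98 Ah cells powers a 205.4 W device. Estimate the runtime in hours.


Step 1: E_pack = Ns * V_cell * Np * C_cell = 11 * 3.717 * 6 * 2.98 = 731.06 Wh
Step 2: t = E_pack / P = 731.06 / 205.4 = 3.559 hr

3.559 hr


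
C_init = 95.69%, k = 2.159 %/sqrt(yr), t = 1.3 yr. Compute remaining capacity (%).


sqrt(t) = sqrt(1.3) = 1.1402
C_final = 95.69 - 2.159 * 1.1402 = 93.23%

93.23%


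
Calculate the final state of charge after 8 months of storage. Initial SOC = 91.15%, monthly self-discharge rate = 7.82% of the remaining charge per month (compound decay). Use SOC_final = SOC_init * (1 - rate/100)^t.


Monthly retention factor = 1 - 7.82/100 = 0.9218
Over 8 months: factor^8 = 0.52131
SOC_final = 91.15 * 0.52131 = 47.52%

47.52%


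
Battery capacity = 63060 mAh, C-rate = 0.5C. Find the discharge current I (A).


Convert: capacity = 63060 mAh = 63.06 Ah
At 0.5C: I = 0.5 * 63.06 Ah = 31.53 A

31.53 A


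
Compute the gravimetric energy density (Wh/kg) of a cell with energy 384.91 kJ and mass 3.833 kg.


Convert: E = 384.91 kJ = 106.92 Wh
ED = E / m = 106.92 / 3.833 = 27.89 Wh/kg

27.89 Wh/kg


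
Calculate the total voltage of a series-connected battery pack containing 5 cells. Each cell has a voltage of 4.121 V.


Series voltages add: 5 * 4.121 V = 20.605 V

20.605 V


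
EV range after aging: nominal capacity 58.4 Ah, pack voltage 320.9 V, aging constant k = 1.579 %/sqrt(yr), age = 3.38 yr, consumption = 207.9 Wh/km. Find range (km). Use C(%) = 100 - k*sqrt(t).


Step 1: capacity retention = 100 - 1.579 * sqrt(3.38) = 100 - 1.579 * 1.8385 = 97.097%
Step 2: C_now = 58.4 * 97.097/100 = 56.705 Ah
Step 3: E_pack = V * C_now = 320.9 * 56.705 = 18197 Wh
Step 4: range = E_pack / consumption = 18197 / 207.9 = 87.53 km

87.53 km


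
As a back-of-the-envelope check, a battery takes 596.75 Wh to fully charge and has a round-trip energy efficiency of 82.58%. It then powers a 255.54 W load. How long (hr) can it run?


Step 1: E_discharge = eta/100 * E_charge = 82.58/100 * 596.75 = 492.8 Wh
Step 2: t = E_discharge / P = 492.8 / 255.54 = 1.928 hr

1.928 hr


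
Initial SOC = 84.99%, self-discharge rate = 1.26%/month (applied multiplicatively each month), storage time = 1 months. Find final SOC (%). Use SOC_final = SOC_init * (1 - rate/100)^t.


Monthly retention factor = 1 - 1.26/100 = 0.9874
Over 1 months: factor^1 = 0.9874
SOC_final = 84.99 * 0.9874 = 83.92%

83.92%


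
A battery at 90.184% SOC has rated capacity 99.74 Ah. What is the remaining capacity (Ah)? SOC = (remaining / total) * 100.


remaining = SOC / 100 * total = 90.184 / 100 * 99.74 = 89.95 Ah

89.95 Ah


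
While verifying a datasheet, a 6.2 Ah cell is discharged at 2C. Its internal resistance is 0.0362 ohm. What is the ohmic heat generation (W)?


Step 1: I = C_rate * capacity = 2 * 6.2 = 12.4 A
Step 2: Q = I^2 * R = 12.4^2 * 0.0362 = 153.76 * 0.0362 = 5.566 W

5.566 W


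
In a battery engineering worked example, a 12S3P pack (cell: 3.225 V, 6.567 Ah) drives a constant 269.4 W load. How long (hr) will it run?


Step 1: E_pack = Ns * V_cell * Np * C_cell = 12 * 3.225 * 3 * 6.567 = 762.43 Wh
Step 2: t = E_pack / P = 762.43 / 269.4 = 2.830 hr

2.830 hr


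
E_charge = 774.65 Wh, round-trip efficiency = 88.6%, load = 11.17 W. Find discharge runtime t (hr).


Step 1: E_discharge = eta/100 * E_charge = 88.6/100 * 774.65 = 686.34 Wh
Step 2: t = E_discharge / P = 686.34 / 11.17 = 61.44 hr

61.44 hr


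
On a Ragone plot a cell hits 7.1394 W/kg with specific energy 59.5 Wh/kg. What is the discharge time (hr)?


t = E / P = 59.5 / 7.1394 = 8.334 hr

8.334 hr


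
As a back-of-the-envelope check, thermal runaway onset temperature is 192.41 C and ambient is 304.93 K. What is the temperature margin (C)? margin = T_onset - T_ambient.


Convert: T_ambient = 304.93 K = 31.78 C
margin = 192.41 - 31.78 = 160.63 C

160.63 C


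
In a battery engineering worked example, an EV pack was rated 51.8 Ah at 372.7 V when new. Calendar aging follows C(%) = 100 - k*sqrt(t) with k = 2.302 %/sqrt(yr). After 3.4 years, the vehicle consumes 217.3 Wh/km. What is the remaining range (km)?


Step 1: capacity retention = 100 - 2.302 * sqrt(3.4) = 100 - 2.302 * 1.8439 = 95.755%
Step 2: C_now = 51.8 * 95.755/100 = 49.601 Ah
Step 3: E_pack = V * C_now = 372.7 * 49.601 = 18486 Wh
Step 4: range = E_pack / consumption = 18486 / 217.3 = 85.07 km

85.07 km


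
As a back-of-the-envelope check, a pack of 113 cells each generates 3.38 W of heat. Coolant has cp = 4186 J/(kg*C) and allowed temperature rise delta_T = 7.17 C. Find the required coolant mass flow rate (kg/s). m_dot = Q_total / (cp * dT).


Step 1: Total heat Q = 113 * 3.38 W = 381.94 W
Step 2: denom = cp * dT = 4186 * 7.17 = 30014
Step 3: m_dot = 381.94 / 30014 = 0.01273 kg/s

0.01273 kg/s


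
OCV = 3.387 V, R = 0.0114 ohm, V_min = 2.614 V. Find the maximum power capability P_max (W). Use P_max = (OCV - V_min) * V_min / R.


P_max = (OCV - V_min) * V_min / R = (3.387 - 2.614) * 2.614 / 0.0114 = 0.773 * 2.614 / 0.0114 = 177.2 W

177.2 W


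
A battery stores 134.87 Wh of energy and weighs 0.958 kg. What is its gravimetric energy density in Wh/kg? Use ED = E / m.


ED = E / m = 134.87 / 0.958 = 140.8 Wh/kg

140.8 Wh/kg


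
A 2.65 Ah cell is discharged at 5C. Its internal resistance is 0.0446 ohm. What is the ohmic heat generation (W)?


Step 1: I = C_rate * capacity = 5 * 2.65 = 13.25 A
Step 2: Q = I^2 * R = 13.25^2 * 0.0446 = 175.56 * 0.0446 = 7.830 W

7.830 W


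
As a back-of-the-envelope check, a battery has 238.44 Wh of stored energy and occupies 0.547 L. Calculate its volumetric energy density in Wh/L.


Volumetric ED = 238.44 Wh / 0.547 L = 435.9 Wh/L

435.9 Wh/L


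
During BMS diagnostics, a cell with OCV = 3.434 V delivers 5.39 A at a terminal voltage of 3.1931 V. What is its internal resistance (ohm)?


R = (OCV - V) / I = (3.434 - 3.1931) / 5.39 = 0.04469 ohm

0.04469 ohm


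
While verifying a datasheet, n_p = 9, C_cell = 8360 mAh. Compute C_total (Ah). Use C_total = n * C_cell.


Convert: C_cell = 8360 mAh = 8.36 Ah
C_total = 9 * 8.36 = 75.24 Ah

75.24 Ah


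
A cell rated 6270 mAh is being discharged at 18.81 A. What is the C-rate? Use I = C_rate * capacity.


Convert: capacity = 6270 mAh = 6.27 Ah
Rearranging: C_rate = 18.81 / 6.27 = 3C

3C


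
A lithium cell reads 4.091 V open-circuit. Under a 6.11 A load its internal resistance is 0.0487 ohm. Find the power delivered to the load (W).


Step 1: V_terminal = OCV - I*R = 4.091 - 6.11 * 0.0487 = 3.7934 V
Step 2: P_out = V_terminal * I = 3.7934 * 6.11 = 23.18 W

23.18 W


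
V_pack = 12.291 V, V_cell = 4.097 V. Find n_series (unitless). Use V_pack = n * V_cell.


Rearranging: n = V_pack / V_cell = 12.291 / 4.097 = 3 cells

3


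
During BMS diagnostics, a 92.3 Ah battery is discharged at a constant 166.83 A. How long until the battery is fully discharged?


t = capacity / current = 92.3 / 166.83 = 0.5533 hr

0.5533 hr


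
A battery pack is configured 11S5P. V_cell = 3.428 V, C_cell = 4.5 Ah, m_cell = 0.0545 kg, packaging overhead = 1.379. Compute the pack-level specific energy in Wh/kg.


Step 1: V_pack = 11 * 3.428 = 37.708 V
Step 2: C_pack = 5 * 4.5 = 22.5 Ah
Step 3: E_pack = V_pack * C_pack = 37.708 * 22.5 = 848.43 Wh
Step 4: m_pack = 11 * 5 * 0.0545 * 1.379 = 4.1336 kg
Step 5: ED = E_pack / m_pack = 848.43 / 4.1336 = 205.3 Wh/kg

205.3 Wh/kg


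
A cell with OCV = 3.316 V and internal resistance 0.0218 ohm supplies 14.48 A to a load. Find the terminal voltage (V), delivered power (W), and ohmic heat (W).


Step 1: V_terminal = OCV - I*R = 3.316 - 14.48 * 0.0218 = 3.0003 V
Step 2: P_out = V_terminal * I = 3.0003 * 14.48 = 43.44 W
Step 3: Q = I^2 * R = 14.48^2 * 0.0218 = 4.571 W

V=3.0003 V, P=43.44 W, Q=4.571 W


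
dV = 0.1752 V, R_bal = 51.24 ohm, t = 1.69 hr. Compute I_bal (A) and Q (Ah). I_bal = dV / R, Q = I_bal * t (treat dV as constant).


First, Ohm's law: I_bal = 0.1752 V / 51.24 ohm = 0.0034192 A
Then Q = I * t = 0.0034192 A * 1.69 hr = 0.005778 Ah

I=0.0034192 A, Q=0.005778 Ah


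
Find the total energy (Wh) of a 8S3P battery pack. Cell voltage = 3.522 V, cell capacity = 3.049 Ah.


E = Ns * Vcell * Np * Ccell = 8 * 3.522 * 3 * 3.049 = 257.7 Wh

257.7 Wh


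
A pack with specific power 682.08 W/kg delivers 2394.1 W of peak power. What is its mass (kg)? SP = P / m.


m = P / SP = 2394.1 / 682.08 = 3.510 kg

3.510 kg


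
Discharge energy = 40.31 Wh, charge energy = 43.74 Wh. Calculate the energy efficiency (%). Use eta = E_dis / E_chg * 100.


Round-trip efficiency = 40.31/43.74 * 100% = 92.16%

92.16%


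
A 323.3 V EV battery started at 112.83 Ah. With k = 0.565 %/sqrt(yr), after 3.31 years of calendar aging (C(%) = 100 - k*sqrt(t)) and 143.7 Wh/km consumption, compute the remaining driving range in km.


Step 1: capacity retention = 100 - 0.565 * sqrt(3.31) = 100 - 0.565 * 1.8193 = 98.972%
Step 2: C_now = 112.83 * 98.972/100 = 111.67 Ah
Step 3: E_pack = V * C_now = 323.3 * 111.67 = 36103 Wh
Step 4: range = E_pack / consumption = 36103 / 143.7 = 251.2 km

251.2 km


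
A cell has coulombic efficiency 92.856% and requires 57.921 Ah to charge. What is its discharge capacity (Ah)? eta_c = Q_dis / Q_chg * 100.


Q_dis = eta/100 * Q_chg = 92.856/100 * 57.921 = 53.78 Ah

53.78 Ah


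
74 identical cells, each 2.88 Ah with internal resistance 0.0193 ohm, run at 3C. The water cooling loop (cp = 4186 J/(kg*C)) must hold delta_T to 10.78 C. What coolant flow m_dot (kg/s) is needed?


Step 1: I = 3 * 2.88 = 8.64 A
Step 2: Q_cell = I^2 * R = 8.64^2 * 0.0193 = 1.4407 W
Step 3: Q_total = 74 * 1.4407 = 106.61 W
Step 4: m_dot = Q_total / (cp * dT) = 106.61 / (4186 * 10.78) = 0.002363 kg/s

0.002363 kg/s


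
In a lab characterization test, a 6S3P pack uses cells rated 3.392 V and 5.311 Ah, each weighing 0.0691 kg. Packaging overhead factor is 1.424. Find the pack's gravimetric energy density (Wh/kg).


Step 1: V_pack = 6 * 3.392 = 20.352 V
Step 2: C_pack = 3 * 5.311 = 15.933 Ah
Step 3: E_pack = V_pack * C_pack = 20.352 * 15.933 = 324.27 Wh
Step 4: m_pack = 6 * 3 * 0.0691 * 1.424 = 1.7712 kg
Step 5: ED = E_pack / m_pack = 324.27 / 1.7712 = 183.1 Wh/kg

183.1 Wh/kg


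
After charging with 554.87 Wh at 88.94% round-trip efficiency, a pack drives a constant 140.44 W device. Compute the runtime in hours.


Step 1: E_discharge = eta/100 * E_charge = 88.94/100 * 554.87 = 493.5 Wh
Step 2: t = E_discharge / P = 493.5 / 140.44 = 3.514 hr

3.514 hr


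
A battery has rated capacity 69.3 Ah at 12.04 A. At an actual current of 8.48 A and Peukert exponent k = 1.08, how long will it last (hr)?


Step 1: t_rated = C / I_rated = 69.3 / 12.04 = 5.7558 hr
Step 2: ratio = 12.04 / 8.48 = 1.4198
Step 3: ratio^k = 1.4198^1.08 = 1.4602
Step 4: t = t_rated * ratio^k = 5.7558 * 1.4602 = 8.405 hr

8.405 hr


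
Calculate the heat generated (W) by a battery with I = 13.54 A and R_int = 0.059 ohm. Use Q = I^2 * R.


I^2 = 183.33
Q = 183.33 * 0.059 = 10.82 W

10.82 W


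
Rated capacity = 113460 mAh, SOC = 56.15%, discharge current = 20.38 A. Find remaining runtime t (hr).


Convert: C_total = 113460 mAh = 113.46 Ah
Step 1: remaining = SOC/100 * C_total = 56.15/100 * 113.46 = 63.708 Ah
Step 2: t = remaining / I = 63.708 / 20.38 = 3.126 hr

3.126 hr


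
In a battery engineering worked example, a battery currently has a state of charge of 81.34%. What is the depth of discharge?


Complement of SOC: DOD = 100% - 81.34% = 18.66%

18.66%


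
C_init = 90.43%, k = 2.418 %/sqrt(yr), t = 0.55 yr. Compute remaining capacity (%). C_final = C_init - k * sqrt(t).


sqrt(t) = sqrt(0.55) = 0.74162
C_final = 90.43 - 2.418 * 0.74162 = 88.64%

88.64%


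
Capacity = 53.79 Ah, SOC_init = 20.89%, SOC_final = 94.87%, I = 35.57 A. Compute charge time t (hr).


delta_Ah = 53.79 * (94.87 - 20.89) / 100 = 39.794 Ah
t = delta_Ah / I = 39.794 / 35.57 = 1.119 hr

1.119 hr


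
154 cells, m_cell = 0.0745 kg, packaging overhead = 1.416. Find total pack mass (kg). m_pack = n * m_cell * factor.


m_pack = n * m_cell * overhead = 154 * 0.0745 * 1.416 = 16.25 kg

16.25 kg


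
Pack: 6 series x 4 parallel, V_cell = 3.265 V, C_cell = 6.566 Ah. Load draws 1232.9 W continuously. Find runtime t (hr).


Step 1: E_pack = Ns * V_cell * Np * C_cell = 6 * 3.265 * 4 * 6.566 = 514.51 Wh
Step 2: t = E_pack / P = 514.51 / 1232.9 = 0.4173 hr

0.4173 hr


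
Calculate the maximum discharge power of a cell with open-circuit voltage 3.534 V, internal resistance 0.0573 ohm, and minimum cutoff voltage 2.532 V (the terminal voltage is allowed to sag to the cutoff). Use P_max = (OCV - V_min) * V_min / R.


dV = OCV - V_min = 1.002 V (so I_max = dV / R)
P_max = dV * V_min / R = 1.002 * 2.532 / 0.0573 = 44.28 W

44.28 W


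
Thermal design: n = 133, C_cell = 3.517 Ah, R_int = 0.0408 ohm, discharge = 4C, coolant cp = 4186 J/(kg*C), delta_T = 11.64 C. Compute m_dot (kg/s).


Step 1: I = 4 * 3.517 = 14.068 A
Step 2: Q_cell = I^2 * R = 14.068^2 * 0.0408 = 8.0747 W
Step 3: Q_total = 133 * 8.0747 = 1073.9 W
Step 4: m_dot = Q_total / (cp * dT) = 1073.9 / (4186 * 11.64) = 0.02204 kg/s

0.02204 kg/s


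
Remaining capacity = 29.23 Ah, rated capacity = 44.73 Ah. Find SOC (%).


SOC% = 29.23 / 44.73 * 100 = 65.35%

65.35%


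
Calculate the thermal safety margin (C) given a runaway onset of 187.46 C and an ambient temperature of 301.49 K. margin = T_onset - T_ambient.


Convert: T_ambient = 301.49 K = 28.34 C
margin = 187.46 - 28.34 = 159.12 C

159.12 C


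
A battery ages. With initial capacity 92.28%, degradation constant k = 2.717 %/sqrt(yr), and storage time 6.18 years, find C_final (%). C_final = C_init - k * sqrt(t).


Step 1: sqrt(6.18 yr) = 2.486
Step 2: drop = 2.717 * 2.486 = 6.7545
Step 3: C_final = 92.28 - 6.7545 = 85.53%

85.53%


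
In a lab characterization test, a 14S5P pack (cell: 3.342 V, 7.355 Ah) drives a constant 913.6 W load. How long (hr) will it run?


Step 1: E_pack = Ns * V_cell * Np * C_cell = 14 * 3.342 * 5 * 7.355 = 1720.6 Wh
Step 2: t = E_pack / P = 1720.6 / 913.6 = 1.883 hr

1.883 hr


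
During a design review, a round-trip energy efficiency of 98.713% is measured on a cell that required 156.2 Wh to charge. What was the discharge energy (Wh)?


E_dis = eta/100 * E_chg = 98.713/100 * 156.2 = 154.2 Wh

154.2 Wh


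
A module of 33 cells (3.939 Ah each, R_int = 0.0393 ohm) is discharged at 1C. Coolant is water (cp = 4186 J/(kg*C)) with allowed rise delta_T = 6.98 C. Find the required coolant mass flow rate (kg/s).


Step 1: I = 1 * 3.939 = 3.939 A
Step 2: Q_cell = I^2 * R = 3.939^2 * 0.0393 = 0.60977 W
Step 3: Q_total = 33 * 0.60977 = 20.122 W
Step 4: m_dot = Q_total / (cp * dT) = 20.122 / (4186 * 6.98) = 6.887e-04 kg/s

6.887e-04 kg/s


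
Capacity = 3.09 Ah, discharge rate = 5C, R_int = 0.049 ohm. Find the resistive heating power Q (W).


Step 1: I = C_rate * capacity = 5 * 3.09 = 15.45 A
Step 2: Q = I^2 * R = 15.45^2 * 0.049 = 238.7 * 0.049 = 11.70 W

11.70 W


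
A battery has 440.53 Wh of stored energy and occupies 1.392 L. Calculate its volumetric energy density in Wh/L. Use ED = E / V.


ED = E / V = 440.53 / 1.392 = 316.5 Wh/L

316.5 Wh/L


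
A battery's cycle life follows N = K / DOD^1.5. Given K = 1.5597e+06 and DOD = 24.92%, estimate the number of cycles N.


DOD^1.5 = 124.4
N = K / DOD^1.5 = 1.5597e+06 / 124.4 = 12540

12540 cycles


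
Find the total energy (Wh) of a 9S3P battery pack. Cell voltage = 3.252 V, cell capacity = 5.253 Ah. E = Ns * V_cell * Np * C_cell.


V_pack = 9 * 3.252 = 29.268 V
C_pack = 3 * 5.253 = 15.759 Ah
E = V_pack * C_pack = 29.268 * 15.759 = 461.2 Wh

461.2 Wh


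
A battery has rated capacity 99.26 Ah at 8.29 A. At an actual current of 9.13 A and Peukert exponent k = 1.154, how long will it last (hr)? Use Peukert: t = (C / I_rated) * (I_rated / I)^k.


t_rated = C / I_rated = 99.26 / 8.29 = 11.973 hr
(I_rated/I)^k = (0.908)^1.154 = 0.8946
t = t_rated * (I_rated/I)^k = 11.973 * 0.8946 = 10.71 hr

10.71 hr


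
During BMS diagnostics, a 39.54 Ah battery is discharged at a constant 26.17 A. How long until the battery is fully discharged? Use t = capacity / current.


t = capacity / current = 39.54 / 26.17 = 1.511 hr

1.511 hr


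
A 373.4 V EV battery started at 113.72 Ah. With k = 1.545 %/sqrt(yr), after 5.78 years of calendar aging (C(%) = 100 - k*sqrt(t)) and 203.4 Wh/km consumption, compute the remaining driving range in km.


Step 1: capacity retention = 100 - 1.545 * sqrt(5.78) = 100 - 1.545 * 2.4042 = 96.286%
Step 2: C_now = 113.72 * 96.286/100 = 109.5 Ah
Step 3: E_pack = V * C_now = 373.4 * 109.5 = 40887 Wh
Step 4: range = E_pack / consumption = 40887 / 203.4 = 201.0 km

201.0 km


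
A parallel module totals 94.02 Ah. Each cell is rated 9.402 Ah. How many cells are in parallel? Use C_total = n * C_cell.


n = C_total / C_cell = 94.02 / 9.402 = 10

10


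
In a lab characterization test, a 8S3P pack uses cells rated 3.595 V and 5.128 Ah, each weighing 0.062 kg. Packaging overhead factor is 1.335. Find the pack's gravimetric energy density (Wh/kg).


Step 1: V_pack = 8 * 3.595 = 28.76 V
Step 2: C_pack = 3 * 5.128 = 15.384 Ah
Step 3: E_pack = V_pack * C_pack = 28.76 * 15.384 = 442.44 Wh
Step 4: m_pack = 8 * 3 * 0.062 * 1.335 = 1.9865 kg
Step 5: ED = E_pack / m_pack = 442.44 / 1.9865 = 222.7 Wh/kg

222.7 Wh/kg
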